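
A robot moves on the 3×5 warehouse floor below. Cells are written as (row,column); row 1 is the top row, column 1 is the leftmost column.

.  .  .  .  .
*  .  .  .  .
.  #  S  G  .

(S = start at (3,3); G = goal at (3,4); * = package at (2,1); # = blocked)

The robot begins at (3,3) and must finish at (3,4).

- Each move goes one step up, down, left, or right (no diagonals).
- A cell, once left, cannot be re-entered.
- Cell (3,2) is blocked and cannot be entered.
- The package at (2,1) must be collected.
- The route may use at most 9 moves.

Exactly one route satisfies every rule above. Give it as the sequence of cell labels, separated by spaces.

(3,3) (2,3) (2,2) (2,1) (1,1) (1,2) (1,3) (1,4) (2,4) (3,4)

The budget equals the shortest possible length, so every move has to be on a shortest route through the required cells.
Route from (3,3): up 1 to (2,3), left 2 to (2,1), up 1 to (1,1), right 3 to (1,4), down 2 to (3,4) — 9 moves in all.
Check: all required cells visited; 9 ≤ 9 moves.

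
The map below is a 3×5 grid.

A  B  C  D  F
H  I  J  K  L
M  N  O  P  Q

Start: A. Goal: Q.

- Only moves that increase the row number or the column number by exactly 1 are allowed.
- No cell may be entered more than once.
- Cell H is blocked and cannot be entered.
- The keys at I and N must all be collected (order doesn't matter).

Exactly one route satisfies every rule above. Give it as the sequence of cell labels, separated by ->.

A -> B -> I -> N -> O -> P -> Q

Moves only go right or down, so the column and row indices never decrease.
Route from A: right to B, 2× down (reaching N), 3× right (reaching Q) — 6 moves in all.
Check: all required cells visited.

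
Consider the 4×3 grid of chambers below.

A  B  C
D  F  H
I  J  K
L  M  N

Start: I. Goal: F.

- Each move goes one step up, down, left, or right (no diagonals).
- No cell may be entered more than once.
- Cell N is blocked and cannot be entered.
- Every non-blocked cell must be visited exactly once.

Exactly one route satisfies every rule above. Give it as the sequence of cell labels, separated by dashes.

Need to visit all 11 open cells exactly once, starting at I and ending at F.
Cell A has only two open neighbours (D and B), so the path must pass straight through it: one of those is the cell it's entered from and the other is where it exits.
Route from I: down to L, right to M, up to J, right to K, 2× up (reaching C), 2× left (reaching A), down to D, right to F — 10 moves in all.
Check: all 11 open cells covered.

I - L - M - J - K - H - C - B - A - D - F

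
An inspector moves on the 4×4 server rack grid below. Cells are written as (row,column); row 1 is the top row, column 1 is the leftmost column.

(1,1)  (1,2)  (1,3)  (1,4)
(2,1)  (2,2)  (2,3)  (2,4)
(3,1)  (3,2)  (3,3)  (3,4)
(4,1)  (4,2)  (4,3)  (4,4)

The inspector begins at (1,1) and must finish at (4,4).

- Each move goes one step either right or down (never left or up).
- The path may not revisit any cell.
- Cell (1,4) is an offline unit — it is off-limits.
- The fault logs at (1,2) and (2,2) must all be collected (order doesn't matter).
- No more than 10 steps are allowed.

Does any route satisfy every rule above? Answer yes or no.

yes

One route that works: (1,1) → (1,2) → (2,2) → (3,2) → (4,2) → (4,3) → (4,4).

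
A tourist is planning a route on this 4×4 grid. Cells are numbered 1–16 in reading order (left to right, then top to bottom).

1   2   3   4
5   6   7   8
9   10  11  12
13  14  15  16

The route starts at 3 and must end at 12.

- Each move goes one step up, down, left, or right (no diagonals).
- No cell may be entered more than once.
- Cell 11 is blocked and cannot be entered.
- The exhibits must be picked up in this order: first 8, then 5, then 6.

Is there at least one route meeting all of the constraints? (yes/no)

no

Ignoring the required order, 7 revisit-free routes from 3 to 12 pass through all of 8, 5, and 6; the waypoint orders that occur are 8 → 6 → 5 (4); 5 → 6 → 8 (3) — never 8 → 5 → 6.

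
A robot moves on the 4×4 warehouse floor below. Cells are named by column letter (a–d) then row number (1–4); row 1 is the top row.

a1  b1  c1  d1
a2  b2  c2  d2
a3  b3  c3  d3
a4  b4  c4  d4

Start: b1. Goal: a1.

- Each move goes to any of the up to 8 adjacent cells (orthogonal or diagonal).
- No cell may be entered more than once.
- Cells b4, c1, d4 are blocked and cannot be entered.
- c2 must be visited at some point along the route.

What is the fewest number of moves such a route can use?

3

Any route passes through c2 somewhere between b1 and a1. Summing Chebyshev distances along the two legs (b1 → c2 → a1) gives a lower bound of 1 + 2 = 3 moves.
A route of 3 moves achieves this: b1 → c2 → b2 → a1.
Since 3 matches the lower bound, it is optimal.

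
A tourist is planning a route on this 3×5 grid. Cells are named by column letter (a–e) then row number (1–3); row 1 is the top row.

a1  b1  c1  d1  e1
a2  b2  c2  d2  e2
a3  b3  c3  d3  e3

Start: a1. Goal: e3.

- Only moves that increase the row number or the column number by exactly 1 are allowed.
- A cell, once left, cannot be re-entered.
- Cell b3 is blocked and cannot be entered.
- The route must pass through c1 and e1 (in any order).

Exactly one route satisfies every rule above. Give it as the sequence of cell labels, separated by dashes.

a1 - b1 - c1 - d1 - e1 - e2 - e3

Moves only go right or down, so the column and row indices never decrease.
Route from a1: 4× right (reaching e1), 2× down (reaching e3) — 6 moves in all.
Check: all required cells visited.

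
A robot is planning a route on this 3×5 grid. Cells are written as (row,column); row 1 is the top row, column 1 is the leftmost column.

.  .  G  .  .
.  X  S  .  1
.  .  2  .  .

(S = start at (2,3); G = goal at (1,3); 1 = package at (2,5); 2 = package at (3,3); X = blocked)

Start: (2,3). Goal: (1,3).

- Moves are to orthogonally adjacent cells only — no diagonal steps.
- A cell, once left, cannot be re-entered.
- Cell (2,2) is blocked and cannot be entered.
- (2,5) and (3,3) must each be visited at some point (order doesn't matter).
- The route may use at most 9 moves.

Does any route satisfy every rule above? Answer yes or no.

One route that works: (2,3) → (3,3) → (3,4) → (2,4) → (2,5) → (1,5) → (1,4) → (1,3).

yes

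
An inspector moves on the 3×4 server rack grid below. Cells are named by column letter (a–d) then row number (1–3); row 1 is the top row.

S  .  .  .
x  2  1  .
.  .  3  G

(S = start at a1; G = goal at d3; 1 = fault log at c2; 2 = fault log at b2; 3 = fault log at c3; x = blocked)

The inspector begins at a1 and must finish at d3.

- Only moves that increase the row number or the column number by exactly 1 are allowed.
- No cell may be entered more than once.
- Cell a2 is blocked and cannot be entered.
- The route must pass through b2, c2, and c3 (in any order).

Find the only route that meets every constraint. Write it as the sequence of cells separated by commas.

Moves only go right or down, so the column and row indices never decrease.
Route from a1: right to b1, down to b2, right to c2, down to c3, right to d3 — 5 moves in all.
Check: all required cells visited.

a1, b1, b2, c2, c3, d3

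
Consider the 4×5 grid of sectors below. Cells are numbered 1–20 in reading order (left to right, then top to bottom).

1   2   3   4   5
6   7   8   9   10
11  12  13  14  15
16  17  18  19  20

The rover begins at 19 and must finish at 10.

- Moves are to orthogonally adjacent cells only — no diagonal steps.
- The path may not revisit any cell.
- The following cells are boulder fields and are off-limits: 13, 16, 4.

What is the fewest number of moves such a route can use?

3

The Manhattan distance from 19 to 10 is |4−2| + |4−5| = 3, so at least 3 moves are needed.
A route of 3 moves achieves this: 19 → 14 → 9 → 10.
Since 3 matches the lower bound, it is optimal.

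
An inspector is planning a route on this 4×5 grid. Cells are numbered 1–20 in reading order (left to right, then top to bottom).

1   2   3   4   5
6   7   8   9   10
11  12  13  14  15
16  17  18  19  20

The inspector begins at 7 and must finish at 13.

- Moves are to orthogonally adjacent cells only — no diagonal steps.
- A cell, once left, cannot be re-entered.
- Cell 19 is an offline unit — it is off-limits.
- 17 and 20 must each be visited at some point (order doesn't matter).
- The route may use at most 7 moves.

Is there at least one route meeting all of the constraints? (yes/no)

20 must be visited but has only one open neighbour (15), and it is neither the start nor the goal — the route would have to enter and leave through 15, re-entering it.

no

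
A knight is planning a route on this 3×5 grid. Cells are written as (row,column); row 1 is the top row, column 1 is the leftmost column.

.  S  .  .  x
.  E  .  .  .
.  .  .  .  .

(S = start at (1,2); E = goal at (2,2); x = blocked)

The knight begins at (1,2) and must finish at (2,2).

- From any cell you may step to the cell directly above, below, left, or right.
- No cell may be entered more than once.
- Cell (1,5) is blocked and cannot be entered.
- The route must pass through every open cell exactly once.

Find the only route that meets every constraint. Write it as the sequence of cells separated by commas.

Need to visit all 14 open cells exactly once, starting at (1,2) and ending at (2,2).
Cell (2,5) has only two open neighbours ((3,5) and (2,4)), so the path must pass straight through it: one of those is the cell it's entered from and the other is where it exits.
Route from (1,2): left to (1,1), 2× down (reaching (3,1)), 4× right (reaching (3,5)), up to (2,5), left to (2,4), up to (1,4), left to (1,3), down to (2,3), left to (2,2) — 13 moves in all.
Check: all 14 open cells covered.

(1,2), (1,1), (2,1), (3,1), (3,2), (3,3), (3,4), (3,5), (2,5), (2,4), (1,4), (1,3), (2,3), (2,2)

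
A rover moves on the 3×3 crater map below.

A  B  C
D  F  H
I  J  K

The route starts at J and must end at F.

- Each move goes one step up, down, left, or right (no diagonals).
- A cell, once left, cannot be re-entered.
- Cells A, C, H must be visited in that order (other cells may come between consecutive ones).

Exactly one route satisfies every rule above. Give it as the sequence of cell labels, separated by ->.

J -> I -> D -> A -> B -> C -> H -> F

The waypoints must appear in the order A, C, H, with no cell reused.
Route from J: left to I, 2× up (reaching A), 2× right (reaching C), down to H, left to F — 7 moves in all.
Check: order respected (A at step 3, C at step 5, H at step 6).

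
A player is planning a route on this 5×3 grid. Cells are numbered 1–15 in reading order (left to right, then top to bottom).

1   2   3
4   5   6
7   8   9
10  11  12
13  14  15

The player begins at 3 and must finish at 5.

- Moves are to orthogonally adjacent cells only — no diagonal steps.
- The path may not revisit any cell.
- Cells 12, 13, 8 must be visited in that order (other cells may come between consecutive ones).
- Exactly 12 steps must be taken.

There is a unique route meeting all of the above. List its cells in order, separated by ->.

The waypoints must appear in the order 12, 13, 8, with no cell reused.
Route from 3: down 4 to 15, left 2 to 13, up 1 to 10, right 1 to 11, up 1 to 8, left 1 to 7, up 1 to 4, right 1 to 5 — 12 moves in all.
Check: order respected (12 at step 3, 13 at step 6, 8 at step 9); 12 moves as required.

3 -> 6 -> 9 -> 12 -> 15 -> 14 -> 13 -> 10 -> 11 -> 8 -> 7 -> 4 -> 5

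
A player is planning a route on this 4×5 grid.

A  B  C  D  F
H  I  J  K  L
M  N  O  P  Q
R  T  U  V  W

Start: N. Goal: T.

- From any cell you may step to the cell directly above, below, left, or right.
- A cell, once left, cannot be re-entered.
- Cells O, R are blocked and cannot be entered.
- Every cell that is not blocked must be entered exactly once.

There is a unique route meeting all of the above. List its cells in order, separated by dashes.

N - M - H - A - B - I - J - C - D - F - L - K - P - Q - W - V - U - T

Need to visit all 18 open cells exactly once, starting at N and ending at T.
Route from N: left 1 to M, up 2 to A, right 1 to B, down 1 to I, right 1 to J, up 1 to C, right 2 to F, down 1 to L, left 1 to K, down 1 to P, right 1 to Q, down 1 to W, left 3 to T — 17 moves in all.
Check: all 18 open cells covered.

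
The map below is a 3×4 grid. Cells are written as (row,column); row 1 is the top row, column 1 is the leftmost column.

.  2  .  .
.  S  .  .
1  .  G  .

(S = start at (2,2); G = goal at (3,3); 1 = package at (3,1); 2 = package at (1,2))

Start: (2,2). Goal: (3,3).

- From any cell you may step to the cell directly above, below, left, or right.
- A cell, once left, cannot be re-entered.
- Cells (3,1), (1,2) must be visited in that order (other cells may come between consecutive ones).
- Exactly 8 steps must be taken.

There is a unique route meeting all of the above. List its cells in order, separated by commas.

(2,2), (3,2), (3,1), (2,1), (1,1), (1,2), (1,3), (2,3), (3,3)

The waypoints must appear in the order (3,1), (1,2), with no cell reused.
Route from (2,2): down 1 to (3,2), left 1 to (3,1), up 2 to (1,1), right 2 to (1,3), down 2 to (3,3) — 8 moves in all.
Check: order respected (1 at step 2, 2 at step 5); 8 moves as required.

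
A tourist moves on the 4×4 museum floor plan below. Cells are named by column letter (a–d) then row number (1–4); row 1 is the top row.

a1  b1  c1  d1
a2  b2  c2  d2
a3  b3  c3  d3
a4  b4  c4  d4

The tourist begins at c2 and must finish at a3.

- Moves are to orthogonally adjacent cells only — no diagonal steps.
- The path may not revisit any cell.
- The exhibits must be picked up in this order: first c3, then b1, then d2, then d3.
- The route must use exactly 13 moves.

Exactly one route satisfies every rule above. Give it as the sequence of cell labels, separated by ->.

c2 -> c3 -> b3 -> b2 -> b1 -> c1 -> d1 -> d2 -> d3 -> d4 -> c4 -> b4 -> a4 -> a3

The waypoints must appear in the order c3, b1, d2, d3, with no cell reused.
Route from c2: down 1 to c3, left 1 to b3, up 2 to b1, right 2 to d1, down 3 to d4, left 3 to a4, up 1 to a3 — 13 moves in all.
Check: order respected (c3 at step 1, b1 at step 4, d2 at step 7, d3 at step 8); 13 moves as required.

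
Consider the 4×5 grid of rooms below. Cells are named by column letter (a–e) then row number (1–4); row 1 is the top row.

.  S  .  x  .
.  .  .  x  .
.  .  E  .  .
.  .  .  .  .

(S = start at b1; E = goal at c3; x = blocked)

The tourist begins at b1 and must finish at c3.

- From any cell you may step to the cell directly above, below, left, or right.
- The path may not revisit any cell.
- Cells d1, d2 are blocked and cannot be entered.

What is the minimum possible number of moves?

The Manhattan distance from b1 to c3 is |1−3| + |2−3| = 3, so at least 3 moves are needed.
A route of 3 moves achieves this: b1 → b2 → b3 → c3.
Since 3 matches the lower bound, it is optimal.

3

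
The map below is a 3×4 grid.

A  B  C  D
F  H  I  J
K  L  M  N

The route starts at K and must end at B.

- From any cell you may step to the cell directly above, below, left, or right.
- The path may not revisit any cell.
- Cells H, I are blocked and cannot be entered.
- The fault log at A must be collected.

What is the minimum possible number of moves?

Any route passes through A somewhere between K and B. Summing Manhattan distances along the two legs (K → A → B) gives a lower bound of 2 + 1 = 3 moves.
A route of 3 moves achieves this: K → F → A → B.
Since 3 matches the lower bound, it is optimal.

3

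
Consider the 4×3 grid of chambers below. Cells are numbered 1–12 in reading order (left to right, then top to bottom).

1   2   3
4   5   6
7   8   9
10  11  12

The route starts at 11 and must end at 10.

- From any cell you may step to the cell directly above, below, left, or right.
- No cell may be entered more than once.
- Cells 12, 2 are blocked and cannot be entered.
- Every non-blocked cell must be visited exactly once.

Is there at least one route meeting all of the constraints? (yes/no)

no

Cell 1 has only one open neighbour but is neither the start nor the goal, so a Hamiltonian route would have to both enter and leave it through the same neighbour — impossible without revisiting.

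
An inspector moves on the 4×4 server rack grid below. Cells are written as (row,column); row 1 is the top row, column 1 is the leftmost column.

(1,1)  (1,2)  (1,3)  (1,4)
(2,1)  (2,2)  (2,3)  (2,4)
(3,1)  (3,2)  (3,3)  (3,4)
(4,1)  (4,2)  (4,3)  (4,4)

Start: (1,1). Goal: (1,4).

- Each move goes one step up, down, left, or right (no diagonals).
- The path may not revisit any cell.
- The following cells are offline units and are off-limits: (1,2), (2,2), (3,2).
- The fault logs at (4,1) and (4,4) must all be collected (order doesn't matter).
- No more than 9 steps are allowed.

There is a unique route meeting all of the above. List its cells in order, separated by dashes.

(1,1) - (2,1) - (3,1) - (4,1) - (4,2) - (4,3) - (4,4) - (3,4) - (2,4) - (1,4)

The 9-move cap with required stops at (4,1), (4,4) leaves no slack for detours.
Route from (1,1): 3× down (reaching (4,1)), 3× right (reaching (4,4)), 3× up (reaching (1,4)) — 9 moves in all.
Check: all required cells visited; 9 ≤ 9 moves.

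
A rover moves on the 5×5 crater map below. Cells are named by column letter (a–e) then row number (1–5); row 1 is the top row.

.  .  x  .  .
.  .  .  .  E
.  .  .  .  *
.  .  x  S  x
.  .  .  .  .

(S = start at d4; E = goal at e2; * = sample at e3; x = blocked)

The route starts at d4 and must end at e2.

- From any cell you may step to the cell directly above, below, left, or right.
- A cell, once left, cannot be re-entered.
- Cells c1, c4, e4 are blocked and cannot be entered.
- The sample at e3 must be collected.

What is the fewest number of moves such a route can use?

3

Any route passes through e3 somewhere between d4 and e2. Summing Manhattan distances along the two legs (d4 → e3 → e2) gives a lower bound of 2 + 1 = 3 moves.
A route of 3 moves achieves this: d4 → d3 → e3 → e2.
Since 3 matches the lower bound, it is optimal.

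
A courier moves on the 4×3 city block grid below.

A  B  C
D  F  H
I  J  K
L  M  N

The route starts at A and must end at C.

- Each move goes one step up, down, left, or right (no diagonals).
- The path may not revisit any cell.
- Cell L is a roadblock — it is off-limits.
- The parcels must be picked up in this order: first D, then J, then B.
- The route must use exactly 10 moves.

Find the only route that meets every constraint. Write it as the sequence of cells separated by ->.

A -> D -> I -> J -> M -> N -> K -> H -> F -> B -> C

The waypoints must appear in the order D, J, B, with no cell reused.
Route from A: 2× down (reaching I), right to J, down to M, right to N, 2× up (reaching H), left to F, up to B, right to C — 10 moves in all.
Check: order respected (D at step 1, J at step 3, B at step 9); 10 moves as required.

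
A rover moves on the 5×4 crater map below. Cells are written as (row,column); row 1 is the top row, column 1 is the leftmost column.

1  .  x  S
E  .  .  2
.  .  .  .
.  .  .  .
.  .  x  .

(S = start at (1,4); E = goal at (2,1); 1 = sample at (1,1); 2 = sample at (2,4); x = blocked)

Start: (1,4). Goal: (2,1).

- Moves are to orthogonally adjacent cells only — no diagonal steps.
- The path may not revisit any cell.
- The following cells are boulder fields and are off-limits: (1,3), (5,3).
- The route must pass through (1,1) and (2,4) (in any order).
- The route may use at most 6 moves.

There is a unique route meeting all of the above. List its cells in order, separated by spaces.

The budget equals the shortest possible length, so every move has to be on a shortest route through the required cells.
Route from (1,4): down to (2,4), 2× left (reaching (2,2)), up to (1,2), left to (1,1), down to (2,1) — 6 moves in all.
Check: all required cells visited; 6 ≤ 6 moves.

(1,4) (2,4) (2,3) (2,2) (1,2) (1,1) (2,1)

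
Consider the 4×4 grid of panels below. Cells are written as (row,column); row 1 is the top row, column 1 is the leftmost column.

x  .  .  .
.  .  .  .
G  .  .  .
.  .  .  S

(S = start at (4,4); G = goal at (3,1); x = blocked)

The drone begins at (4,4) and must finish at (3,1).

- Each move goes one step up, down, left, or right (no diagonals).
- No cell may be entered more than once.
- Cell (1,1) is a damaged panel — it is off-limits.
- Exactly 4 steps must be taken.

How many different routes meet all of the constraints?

4

Need simple routes of exactly 4 moves from (4,4) to (3,1) (Manhattan distance 4, so 0 moves are spent on a detour and 0 undoing it).
Enumerating: (4,4) (3,4) (3,3) (3,2) (3,1) | (4,4) (4,3) (3,3) (3,2) (3,1) | (4,4) (4,3) (4,2) (3,2) (3,1) | (4,4) (4,3) (4,2) (4,1) (3,1).
That gives 4 routes.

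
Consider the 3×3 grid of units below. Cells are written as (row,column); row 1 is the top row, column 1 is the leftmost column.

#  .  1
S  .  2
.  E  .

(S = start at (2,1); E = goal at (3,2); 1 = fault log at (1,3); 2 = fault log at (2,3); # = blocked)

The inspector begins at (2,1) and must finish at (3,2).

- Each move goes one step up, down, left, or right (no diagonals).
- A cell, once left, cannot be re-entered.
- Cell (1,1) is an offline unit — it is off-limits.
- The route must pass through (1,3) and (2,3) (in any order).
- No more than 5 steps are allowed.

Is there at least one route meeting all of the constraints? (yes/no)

no

Even ignoring the no-revisit rule, getting from (2,1) to (3,2), taking the cheapest ordering (2,1) → (1,3) → (2,3) → (3,2) needs at least 3 + 1 + 2 = 6 moves (Manhattan distance per leg), which exceeds the 5-move limit.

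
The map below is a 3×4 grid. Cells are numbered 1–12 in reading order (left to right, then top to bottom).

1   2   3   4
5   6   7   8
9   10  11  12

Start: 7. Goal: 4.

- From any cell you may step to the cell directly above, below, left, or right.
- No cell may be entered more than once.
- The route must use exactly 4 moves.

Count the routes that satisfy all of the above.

2

Need simple routes of exactly 4 moves from 7 to 4 (Manhattan distance 2, so 1 moves are spent on a detour and 1 undoing it).
Enumerating: 7 11 12 8 4 | 7 6 2 3 4.
That gives 2 routes.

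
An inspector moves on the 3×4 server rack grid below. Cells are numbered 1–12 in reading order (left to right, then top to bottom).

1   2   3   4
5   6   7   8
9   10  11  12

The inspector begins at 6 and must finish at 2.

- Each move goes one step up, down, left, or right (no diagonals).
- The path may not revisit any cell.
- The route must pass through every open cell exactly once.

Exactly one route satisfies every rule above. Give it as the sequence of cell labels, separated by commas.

Need to visit all 12 open cells exactly once, starting at 6 and ending at 2.
Cell 12 has only two open neighbours (8 and 11), so the path must pass straight through it: one of those is the cell it's entered from and the other is where it exits.
Route from 6: right to 7, up to 3, right to 4, 2× down (reaching 12), 3× left (reaching 9), 2× up (reaching 1), right to 2 — 11 moves in all.
Check: all 12 open cells covered.

6, 7, 3, 4, 8, 12, 11, 10, 9, 5, 1, 2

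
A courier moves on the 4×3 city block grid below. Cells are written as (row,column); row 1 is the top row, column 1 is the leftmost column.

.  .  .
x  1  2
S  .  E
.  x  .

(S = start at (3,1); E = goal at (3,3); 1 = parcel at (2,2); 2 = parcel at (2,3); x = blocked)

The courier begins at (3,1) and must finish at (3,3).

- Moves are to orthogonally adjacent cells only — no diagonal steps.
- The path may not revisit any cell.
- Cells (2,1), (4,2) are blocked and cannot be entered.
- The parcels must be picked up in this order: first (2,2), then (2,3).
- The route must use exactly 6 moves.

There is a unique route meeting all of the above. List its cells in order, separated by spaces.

The waypoints must appear in the order (2,2), (2,3), with no cell reused.
Route from (3,1): right to (3,2), 2× up (reaching (1,2)), right to (1,3), 2× down (reaching (3,3)) — 6 moves in all.
Check: order respected (1 at step 2, 2 at step 5); 6 moves as required.

(3,1) (3,2) (2,2) (1,2) (1,3) (2,3) (3,3)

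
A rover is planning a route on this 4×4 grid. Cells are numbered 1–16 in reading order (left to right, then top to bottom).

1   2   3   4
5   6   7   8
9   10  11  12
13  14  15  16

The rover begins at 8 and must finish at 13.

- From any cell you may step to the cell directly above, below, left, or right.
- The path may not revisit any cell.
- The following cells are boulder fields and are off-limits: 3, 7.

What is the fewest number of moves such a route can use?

5

The Manhattan distance from 8 to 13 is |2−4| + |4−1| = 5, so at least 5 moves are needed.
A route of 5 moves achieves this: 8 → 12 → 16 → 15 → 14 → 13.
Since 5 matches the lower bound, it is optimal.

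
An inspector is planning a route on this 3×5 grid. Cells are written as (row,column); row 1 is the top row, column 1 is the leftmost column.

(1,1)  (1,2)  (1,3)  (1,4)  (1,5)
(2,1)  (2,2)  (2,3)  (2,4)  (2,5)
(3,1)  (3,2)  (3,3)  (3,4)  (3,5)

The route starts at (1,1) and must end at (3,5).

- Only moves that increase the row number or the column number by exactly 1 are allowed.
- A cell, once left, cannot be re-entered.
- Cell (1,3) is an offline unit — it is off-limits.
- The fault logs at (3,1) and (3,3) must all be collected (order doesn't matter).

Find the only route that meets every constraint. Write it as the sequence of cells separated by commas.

Moves only go right or down, so the column and row indices never decrease.
Route from (1,1): down 2 to (3,1), right 4 to (3,5) — 6 moves in all.
Check: all required cells visited.

(1,1), (2,1), (3,1), (3,2), (3,3), (3,4), (3,5)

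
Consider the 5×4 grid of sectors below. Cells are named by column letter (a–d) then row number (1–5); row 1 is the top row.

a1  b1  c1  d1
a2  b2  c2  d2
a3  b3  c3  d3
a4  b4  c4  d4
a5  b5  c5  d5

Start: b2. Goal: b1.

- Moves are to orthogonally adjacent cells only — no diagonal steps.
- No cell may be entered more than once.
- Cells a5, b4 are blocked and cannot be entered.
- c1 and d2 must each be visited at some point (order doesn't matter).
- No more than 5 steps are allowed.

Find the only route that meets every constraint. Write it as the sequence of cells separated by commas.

The 5-move cap with required stops at c1, d2 leaves no slack for detours.
Route from b2: right 2 to d2, up 1 to d1, left 2 to b1 — 5 moves in all.
Check: all required cells visited; 5 ≤ 5 moves.

b2, c2, d2, d1, c1, b1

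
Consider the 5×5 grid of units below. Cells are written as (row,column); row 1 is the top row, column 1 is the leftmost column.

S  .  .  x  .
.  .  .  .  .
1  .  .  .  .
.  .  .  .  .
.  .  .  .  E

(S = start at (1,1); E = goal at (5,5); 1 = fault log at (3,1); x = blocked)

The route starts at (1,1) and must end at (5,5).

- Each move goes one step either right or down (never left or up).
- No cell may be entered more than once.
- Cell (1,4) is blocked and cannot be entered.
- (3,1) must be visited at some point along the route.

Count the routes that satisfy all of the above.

15

A right/down-only route from (1,1) to (5,5) makes exactly 4 down-moves and 4 right-moves in some order.
With no other constraints that would be C(8,4) = 70 routes.
Split at (3,1) and multiply the segment counts (each segment already excludes blocked cells): (1,1)→(3,1): 1; (3,1)→(5,5): 15; product = 15.
That gives 15 routes.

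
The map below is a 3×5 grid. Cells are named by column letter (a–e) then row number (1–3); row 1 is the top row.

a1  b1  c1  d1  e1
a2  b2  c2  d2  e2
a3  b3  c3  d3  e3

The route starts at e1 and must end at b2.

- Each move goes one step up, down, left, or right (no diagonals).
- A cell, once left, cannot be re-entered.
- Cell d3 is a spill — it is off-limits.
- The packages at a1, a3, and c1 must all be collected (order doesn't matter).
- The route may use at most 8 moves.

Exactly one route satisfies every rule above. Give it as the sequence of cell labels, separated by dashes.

The 8-move cap with required stops at a1, a3, c1 leaves no slack for detours.
Route from e1: left 4 to a1, down 2 to a3, right 1 to b3, up 1 to b2 — 8 moves in all.
Check: all required cells visited; 8 ≤ 8 moves.

e1 - d1 - c1 - b1 - a1 - a2 - a3 - b3 - b2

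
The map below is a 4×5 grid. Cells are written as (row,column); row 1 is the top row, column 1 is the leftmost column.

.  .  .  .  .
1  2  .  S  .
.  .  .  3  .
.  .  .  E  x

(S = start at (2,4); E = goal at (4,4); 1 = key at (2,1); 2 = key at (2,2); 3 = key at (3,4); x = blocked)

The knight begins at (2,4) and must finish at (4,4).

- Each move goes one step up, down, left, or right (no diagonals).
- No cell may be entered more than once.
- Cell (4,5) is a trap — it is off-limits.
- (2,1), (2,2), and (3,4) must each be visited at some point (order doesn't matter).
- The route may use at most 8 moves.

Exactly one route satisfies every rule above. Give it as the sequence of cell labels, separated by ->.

(2,4) -> (2,3) -> (2,2) -> (2,1) -> (3,1) -> (3,2) -> (3,3) -> (3,4) -> (4,4)

Any route must reach (2,1), (2,2), and (3,4) and still end at (4,4) within 8 moves, so the order of the required stops is forced.
Route from (2,4): left 3 to (2,1), down 1 to (3,1), right 3 to (3,4), down 1 to (4,4) — 8 moves in all.
Check: all required cells visited; 8 ≤ 8 moves.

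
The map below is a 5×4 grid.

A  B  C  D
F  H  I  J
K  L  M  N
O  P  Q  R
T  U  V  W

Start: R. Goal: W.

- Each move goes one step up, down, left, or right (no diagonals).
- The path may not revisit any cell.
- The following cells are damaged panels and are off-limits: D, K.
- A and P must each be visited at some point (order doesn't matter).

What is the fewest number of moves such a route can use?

Any route passes through A and P in some order between R and W. Summing Manhattan distances along each leg and taking the cheapest ordering (R → P → A → W) gives a lower bound of 2 + 4 + 7 = 13 moves.
A route of 13 moves achieves this: R → N → J → I → C → B → A → F → H → L → P → U → V → W.
Since 13 matches the lower bound, it is optimal.

13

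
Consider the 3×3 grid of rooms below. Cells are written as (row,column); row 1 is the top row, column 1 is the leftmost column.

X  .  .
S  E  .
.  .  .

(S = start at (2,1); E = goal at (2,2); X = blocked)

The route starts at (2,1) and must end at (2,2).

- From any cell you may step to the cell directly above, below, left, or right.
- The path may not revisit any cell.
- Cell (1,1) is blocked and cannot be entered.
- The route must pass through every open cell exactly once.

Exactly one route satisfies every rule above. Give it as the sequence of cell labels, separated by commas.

(2,1), (3,1), (3,2), (3,3), (2,3), (1,3), (1,2), (2,2)

Need to visit all 8 open cells exactly once, starting at (2,1) and ending at (2,2).
Cell (1,3) has only two open neighbours ((2,3) and (1,2)), so the path must pass straight through it: one of those is the cell it's entered from and the other is where it exits.
Route from (2,1): down 1 to (3,1), right 2 to (3,3), up 2 to (1,3), left 1 to (1,2), down 1 to (2,2) — 7 moves in all.
Check: all 8 open cells covered.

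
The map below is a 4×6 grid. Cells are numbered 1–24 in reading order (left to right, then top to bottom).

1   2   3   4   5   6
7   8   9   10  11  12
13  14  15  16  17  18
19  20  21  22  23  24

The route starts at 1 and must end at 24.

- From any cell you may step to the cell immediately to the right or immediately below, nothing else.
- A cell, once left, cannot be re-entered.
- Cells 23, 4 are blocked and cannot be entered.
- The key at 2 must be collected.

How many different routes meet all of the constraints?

A right/down-only route from 1 to 24 makes exactly 3 down-moves and 5 right-moves in some order.
With no other constraints that would be C(8,3) = 56 routes.
Split at 2 and multiply the segment counts (each segment already excludes blocked cells): 1→2: 1; 2→24: 9; product = 9.
That gives 9 routes.

9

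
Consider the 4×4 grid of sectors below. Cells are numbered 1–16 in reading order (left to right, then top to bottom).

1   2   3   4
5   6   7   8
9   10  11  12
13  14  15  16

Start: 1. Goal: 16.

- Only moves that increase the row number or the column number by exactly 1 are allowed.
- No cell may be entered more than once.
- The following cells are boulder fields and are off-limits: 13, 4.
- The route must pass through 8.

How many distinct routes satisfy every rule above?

A right/down-only route from 1 to 16 makes exactly 3 down-moves and 3 right-moves in some order.
With no other constraints that would be C(6,3) = 20 routes.
Split at 8 and multiply the segment counts (each segment already excludes blocked cells): 1→8: 3; 8→16: 1; product = 3.
That gives 3 routes.

3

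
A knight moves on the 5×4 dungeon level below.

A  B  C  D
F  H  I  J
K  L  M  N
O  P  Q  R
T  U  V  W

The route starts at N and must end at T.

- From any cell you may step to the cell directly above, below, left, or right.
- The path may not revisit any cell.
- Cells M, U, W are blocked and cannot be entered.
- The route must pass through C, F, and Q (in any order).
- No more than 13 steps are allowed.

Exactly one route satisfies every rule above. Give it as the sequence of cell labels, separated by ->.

N -> R -> Q -> P -> L -> H -> I -> C -> B -> A -> F -> K -> O -> T

The budget equals the shortest possible length, so every move has to be on a shortest route through the required cells.
Route from N: down 1 to R, left 2 to P, up 2 to H, right 1 to I, up 1 to C, left 2 to A, down 4 to T — 13 moves in all.
Check: all required cells visited; 13 ≤ 13 moves.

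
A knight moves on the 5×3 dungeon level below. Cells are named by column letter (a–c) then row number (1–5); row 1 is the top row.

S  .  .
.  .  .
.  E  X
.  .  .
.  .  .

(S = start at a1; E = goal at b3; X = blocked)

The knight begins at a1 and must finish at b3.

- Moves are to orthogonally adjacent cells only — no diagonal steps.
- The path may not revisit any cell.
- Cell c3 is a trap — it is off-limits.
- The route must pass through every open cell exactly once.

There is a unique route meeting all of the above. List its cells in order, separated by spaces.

Need to visit all 14 open cells exactly once, starting at a1 and ending at b3.
Route from a1: right 2 to c1, down 1 to c2, left 2 to a2, down 3 to a5, right 2 to c5, up 1 to c4, left 1 to b4, up 1 to b3 — 13 moves in all.
Check: all 14 open cells covered.

a1 b1 c1 c2 b2 a2 a3 a4 a5 b5 c5 c4 b4 b3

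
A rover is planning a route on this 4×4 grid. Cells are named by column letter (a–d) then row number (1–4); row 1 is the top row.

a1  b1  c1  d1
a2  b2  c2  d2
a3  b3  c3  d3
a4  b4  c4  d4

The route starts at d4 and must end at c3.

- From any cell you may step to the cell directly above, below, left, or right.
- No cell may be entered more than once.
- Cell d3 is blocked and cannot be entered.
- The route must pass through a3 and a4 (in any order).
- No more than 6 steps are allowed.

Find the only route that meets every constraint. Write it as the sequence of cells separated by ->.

d4 -> c4 -> b4 -> a4 -> a3 -> b3 -> c3

The budget equals the shortest possible length, so every move has to be on a shortest route through the required cells.
Route from d4: left 3 to a4, up 1 to a3, right 2 to c3 — 6 moves in all.
Check: all required cells visited; 6 ≤ 6 moves.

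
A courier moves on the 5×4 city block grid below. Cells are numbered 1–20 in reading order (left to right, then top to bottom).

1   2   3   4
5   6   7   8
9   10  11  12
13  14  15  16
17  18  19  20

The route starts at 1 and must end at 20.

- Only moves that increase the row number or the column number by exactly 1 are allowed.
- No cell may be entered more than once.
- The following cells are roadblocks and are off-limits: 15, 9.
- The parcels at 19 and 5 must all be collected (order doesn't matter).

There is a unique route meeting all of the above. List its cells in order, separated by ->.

Moves only go right or down, so the column and row indices never decrease.
Route from 1: down 1 to 5, right 1 to 6, down 3 to 18, right 2 to 20 — 7 moves in all.
Check: all required cells visited.

1 -> 5 -> 6 -> 10 -> 14 -> 18 -> 19 -> 20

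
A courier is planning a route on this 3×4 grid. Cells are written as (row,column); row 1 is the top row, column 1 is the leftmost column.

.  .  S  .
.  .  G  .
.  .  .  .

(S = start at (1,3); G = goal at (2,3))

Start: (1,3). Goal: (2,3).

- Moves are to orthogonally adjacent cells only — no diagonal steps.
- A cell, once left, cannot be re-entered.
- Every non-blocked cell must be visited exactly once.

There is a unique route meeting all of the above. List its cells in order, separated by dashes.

(1,3) - (1,4) - (2,4) - (3,4) - (3,3) - (3,2) - (3,1) - (2,1) - (1,1) - (1,2) - (2,2) - (2,3)

Need to visit all 12 open cells exactly once, starting at (1,3) and ending at (2,3).
Route from (1,3): right to (1,4), 2× down (reaching (3,4)), 3× left (reaching (3,1)), 2× up (reaching (1,1)), right to (1,2), down to (2,2), right to (2,3) — 11 moves in all.
Check: all 12 open cells covered.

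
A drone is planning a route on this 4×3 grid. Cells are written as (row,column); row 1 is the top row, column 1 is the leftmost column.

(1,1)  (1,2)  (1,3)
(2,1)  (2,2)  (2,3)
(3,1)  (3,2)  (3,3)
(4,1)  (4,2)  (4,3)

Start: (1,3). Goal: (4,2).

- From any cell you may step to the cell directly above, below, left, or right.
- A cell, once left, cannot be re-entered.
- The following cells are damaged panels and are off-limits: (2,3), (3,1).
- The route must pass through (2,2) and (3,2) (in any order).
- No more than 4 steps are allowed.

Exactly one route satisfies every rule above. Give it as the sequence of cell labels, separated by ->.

(1,3) -> (1,2) -> (2,2) -> (3,2) -> (4,2)

Any route must reach (2,2) and (3,2) and still end at (4,2) within 4 moves, so the order of the required stops is forced.
Route from (1,3): left 1 to (1,2), down 3 to (4,2) — 4 moves in all.
Check: all required cells visited; 4 ≤ 4 moves.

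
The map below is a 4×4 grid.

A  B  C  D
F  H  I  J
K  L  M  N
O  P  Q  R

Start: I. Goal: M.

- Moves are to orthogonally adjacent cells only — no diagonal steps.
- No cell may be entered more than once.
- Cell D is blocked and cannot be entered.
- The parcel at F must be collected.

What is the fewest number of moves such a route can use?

5

Any route passes through F somewhere between I and M. Summing Manhattan distances along the two legs (I → F → M) gives a lower bound of 2 + 3 = 5 moves.
A route of 5 moves achieves this: I → H → F → K → L → M.
Since 5 matches the lower bound, it is optimal.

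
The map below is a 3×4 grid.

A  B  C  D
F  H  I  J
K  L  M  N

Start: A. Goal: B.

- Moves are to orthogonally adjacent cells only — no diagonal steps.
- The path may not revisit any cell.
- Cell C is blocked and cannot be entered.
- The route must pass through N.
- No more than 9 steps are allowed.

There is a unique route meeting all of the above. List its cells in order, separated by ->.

A -> F -> K -> L -> M -> N -> J -> I -> H -> B

The budget equals the shortest possible length, so every move has to be on a shortest route through the required cells.
Route from A: 2× down (reaching K), 3× right (reaching N), up to J, 2× left (reaching H), up to B — 9 moves in all.
Check: all required cells visited; 9 ≤ 9 moves.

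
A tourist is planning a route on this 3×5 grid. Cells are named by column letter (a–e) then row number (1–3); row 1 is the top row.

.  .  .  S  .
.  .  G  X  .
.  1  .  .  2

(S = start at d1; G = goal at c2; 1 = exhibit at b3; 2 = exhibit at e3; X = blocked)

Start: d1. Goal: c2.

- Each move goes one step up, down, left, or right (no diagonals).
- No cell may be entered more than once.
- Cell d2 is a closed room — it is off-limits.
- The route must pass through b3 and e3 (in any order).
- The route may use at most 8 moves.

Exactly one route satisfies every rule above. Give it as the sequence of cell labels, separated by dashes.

Any route must reach b3 and e3 and still end at c2 within 8 moves, so the order of the required stops is forced.
Route from d1: right to e1, 2× down (reaching e3), 3× left (reaching b3), up to b2, right to c2 — 8 moves in all.
Check: all required cells visited; 8 ≤ 8 moves.

d1 - e1 - e2 - e3 - d3 - c3 - b3 - b2 - c2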